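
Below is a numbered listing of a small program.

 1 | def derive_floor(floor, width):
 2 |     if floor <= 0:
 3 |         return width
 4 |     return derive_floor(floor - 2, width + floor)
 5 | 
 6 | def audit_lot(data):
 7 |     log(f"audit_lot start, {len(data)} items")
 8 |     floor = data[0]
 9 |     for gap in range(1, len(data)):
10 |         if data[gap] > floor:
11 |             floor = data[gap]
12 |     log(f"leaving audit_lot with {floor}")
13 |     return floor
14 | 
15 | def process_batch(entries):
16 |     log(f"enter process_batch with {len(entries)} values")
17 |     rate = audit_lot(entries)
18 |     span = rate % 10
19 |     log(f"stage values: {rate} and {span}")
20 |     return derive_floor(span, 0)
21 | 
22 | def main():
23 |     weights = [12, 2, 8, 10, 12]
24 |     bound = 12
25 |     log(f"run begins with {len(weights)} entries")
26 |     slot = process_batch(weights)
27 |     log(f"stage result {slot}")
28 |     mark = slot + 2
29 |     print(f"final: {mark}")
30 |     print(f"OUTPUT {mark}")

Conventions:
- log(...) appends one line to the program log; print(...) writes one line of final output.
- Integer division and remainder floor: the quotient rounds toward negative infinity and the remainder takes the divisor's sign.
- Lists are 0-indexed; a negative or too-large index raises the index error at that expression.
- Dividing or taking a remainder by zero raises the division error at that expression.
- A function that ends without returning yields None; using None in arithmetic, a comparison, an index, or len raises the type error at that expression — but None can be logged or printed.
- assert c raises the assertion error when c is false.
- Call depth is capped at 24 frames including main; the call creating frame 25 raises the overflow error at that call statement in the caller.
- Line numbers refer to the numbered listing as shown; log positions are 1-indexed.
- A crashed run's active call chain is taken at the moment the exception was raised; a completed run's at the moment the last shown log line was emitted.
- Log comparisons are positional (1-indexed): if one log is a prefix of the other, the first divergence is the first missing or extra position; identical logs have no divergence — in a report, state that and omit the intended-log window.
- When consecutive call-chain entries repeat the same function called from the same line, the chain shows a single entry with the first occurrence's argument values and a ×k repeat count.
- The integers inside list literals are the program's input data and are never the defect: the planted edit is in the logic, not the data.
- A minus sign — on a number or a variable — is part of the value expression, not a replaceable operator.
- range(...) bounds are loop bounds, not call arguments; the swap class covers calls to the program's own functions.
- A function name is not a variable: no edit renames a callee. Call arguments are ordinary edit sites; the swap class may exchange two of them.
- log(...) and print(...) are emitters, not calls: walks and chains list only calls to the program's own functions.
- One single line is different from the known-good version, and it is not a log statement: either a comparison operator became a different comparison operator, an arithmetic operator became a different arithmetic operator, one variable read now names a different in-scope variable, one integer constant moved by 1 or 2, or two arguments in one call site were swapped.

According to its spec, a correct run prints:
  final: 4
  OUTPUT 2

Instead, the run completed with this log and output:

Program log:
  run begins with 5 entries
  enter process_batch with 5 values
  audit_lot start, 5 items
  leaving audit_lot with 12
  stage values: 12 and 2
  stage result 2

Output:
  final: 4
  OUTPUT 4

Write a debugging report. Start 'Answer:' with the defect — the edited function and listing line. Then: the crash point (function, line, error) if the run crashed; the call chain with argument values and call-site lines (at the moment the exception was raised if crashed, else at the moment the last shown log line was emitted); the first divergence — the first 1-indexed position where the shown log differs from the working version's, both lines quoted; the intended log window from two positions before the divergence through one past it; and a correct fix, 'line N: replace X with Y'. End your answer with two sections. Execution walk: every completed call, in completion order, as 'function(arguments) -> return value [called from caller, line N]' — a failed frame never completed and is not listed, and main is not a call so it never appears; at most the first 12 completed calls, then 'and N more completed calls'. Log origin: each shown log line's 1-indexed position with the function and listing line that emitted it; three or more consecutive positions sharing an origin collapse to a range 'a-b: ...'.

Answer: the defect is in main at line 30.
Key observation: Log streams are identical — the defect surfaces only in the printed output.
Call chain: main.
First divergence: none (the log streams are identical).
Execution walk:
  audit_lot([12, 2, 8, 10, 12]) -> 12  [called from process_batch, line 17]
  derive_floor(0, 2) -> 2  [called from derive_floor, line 4]
  derive_floor(2, 0) -> 2  [called from process_batch, line 20]
  process_batch([12, 2, 8, 10, 12]) -> 2  [called from main, line 26]
Log line origins:
  1: logged in main at line 25
  2: logged in process_batch at line 16
  3: logged in audit_lot at line 7
  4: logged in audit_lot at line 12
  5: logged in process_batch at line 19
  6: logged in main at line 27
A correct fix: line 30: replace `mark` with `slot`.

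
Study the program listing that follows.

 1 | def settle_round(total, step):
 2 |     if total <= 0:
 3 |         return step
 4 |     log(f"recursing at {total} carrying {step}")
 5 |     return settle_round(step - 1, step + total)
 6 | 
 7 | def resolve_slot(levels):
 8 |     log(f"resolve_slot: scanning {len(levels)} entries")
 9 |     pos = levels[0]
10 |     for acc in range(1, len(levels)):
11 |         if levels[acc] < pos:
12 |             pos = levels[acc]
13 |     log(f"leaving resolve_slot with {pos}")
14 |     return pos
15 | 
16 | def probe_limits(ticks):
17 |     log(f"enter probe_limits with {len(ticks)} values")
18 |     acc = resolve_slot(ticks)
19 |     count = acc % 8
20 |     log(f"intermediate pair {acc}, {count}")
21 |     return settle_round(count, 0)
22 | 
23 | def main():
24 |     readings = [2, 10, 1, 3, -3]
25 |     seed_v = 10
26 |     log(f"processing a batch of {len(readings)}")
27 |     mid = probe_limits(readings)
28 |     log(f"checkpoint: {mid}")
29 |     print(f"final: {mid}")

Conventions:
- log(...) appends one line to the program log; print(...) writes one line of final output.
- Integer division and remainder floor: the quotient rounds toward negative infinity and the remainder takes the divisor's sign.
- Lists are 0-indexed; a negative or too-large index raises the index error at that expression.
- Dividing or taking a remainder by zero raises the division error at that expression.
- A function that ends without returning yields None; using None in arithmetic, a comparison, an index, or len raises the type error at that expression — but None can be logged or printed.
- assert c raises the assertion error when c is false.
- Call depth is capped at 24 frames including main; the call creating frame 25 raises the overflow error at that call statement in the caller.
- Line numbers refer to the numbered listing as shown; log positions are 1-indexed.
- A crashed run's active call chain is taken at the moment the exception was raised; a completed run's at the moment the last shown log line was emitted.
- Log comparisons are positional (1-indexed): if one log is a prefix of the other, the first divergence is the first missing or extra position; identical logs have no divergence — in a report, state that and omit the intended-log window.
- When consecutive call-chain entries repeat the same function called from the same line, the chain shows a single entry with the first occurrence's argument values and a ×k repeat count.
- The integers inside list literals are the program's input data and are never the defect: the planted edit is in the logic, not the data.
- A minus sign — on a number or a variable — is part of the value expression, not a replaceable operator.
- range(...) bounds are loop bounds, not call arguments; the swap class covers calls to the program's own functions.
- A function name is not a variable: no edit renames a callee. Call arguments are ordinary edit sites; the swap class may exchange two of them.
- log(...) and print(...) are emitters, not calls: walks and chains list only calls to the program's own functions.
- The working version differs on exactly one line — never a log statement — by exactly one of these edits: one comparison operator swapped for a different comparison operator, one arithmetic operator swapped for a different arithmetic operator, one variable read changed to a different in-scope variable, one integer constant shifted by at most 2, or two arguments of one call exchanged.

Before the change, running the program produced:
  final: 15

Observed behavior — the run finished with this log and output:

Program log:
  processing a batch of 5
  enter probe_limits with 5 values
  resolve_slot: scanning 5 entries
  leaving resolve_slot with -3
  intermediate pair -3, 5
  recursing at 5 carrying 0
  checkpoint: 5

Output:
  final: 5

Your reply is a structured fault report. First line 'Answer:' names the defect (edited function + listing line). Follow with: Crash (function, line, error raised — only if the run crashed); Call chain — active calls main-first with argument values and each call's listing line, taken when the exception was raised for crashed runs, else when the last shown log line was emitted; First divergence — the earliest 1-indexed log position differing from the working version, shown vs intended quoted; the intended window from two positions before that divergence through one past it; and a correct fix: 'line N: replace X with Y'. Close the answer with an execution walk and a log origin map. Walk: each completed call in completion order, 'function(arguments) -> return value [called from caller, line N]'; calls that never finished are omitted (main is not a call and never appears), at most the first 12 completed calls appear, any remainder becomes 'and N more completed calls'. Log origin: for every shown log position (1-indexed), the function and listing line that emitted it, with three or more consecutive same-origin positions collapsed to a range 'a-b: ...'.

Answer: the defect is in settle_round at line 5.
Key fact: The log first diverges at position 7: the faulty run prints 'checkpoint: 5' where the working version prints 'recursing at 4 carrying 5'.
Call chain: main.
First divergence: position 7 — the shown line 'checkpoint: 5' should read 'recursing at 4 carrying 5'.
Intended log window:
  5: intermediate pair -3, 5
  6: recursing at 5 carrying 0
  7: recursing at 4 carrying 5
  8: recursing at 3 carrying 9
Execution walk:
  resolve_slot([2, 10, 1, 3, -3]) -> -3  [called from probe_limits, line 18]
  settle_round(-1, 5) -> 5  [called from settle_round, line 5]
  settle_round(5, 0) -> 5  [called from probe_limits, line 21]
  probe_limits([2, 10, 1, 3, -3]) -> 5  [called from main, line 27]
Origin of each log line:
  1: from main, line 26
  2: from probe_limits, line 17
  3: from resolve_slot, line 8
  4: from resolve_slot, line 13
  5: from probe_limits, line 20
  6: from settle_round, line 4
  7: from main, line 28
A correct fix: line 5: replace `step - 1` with `total - 1`.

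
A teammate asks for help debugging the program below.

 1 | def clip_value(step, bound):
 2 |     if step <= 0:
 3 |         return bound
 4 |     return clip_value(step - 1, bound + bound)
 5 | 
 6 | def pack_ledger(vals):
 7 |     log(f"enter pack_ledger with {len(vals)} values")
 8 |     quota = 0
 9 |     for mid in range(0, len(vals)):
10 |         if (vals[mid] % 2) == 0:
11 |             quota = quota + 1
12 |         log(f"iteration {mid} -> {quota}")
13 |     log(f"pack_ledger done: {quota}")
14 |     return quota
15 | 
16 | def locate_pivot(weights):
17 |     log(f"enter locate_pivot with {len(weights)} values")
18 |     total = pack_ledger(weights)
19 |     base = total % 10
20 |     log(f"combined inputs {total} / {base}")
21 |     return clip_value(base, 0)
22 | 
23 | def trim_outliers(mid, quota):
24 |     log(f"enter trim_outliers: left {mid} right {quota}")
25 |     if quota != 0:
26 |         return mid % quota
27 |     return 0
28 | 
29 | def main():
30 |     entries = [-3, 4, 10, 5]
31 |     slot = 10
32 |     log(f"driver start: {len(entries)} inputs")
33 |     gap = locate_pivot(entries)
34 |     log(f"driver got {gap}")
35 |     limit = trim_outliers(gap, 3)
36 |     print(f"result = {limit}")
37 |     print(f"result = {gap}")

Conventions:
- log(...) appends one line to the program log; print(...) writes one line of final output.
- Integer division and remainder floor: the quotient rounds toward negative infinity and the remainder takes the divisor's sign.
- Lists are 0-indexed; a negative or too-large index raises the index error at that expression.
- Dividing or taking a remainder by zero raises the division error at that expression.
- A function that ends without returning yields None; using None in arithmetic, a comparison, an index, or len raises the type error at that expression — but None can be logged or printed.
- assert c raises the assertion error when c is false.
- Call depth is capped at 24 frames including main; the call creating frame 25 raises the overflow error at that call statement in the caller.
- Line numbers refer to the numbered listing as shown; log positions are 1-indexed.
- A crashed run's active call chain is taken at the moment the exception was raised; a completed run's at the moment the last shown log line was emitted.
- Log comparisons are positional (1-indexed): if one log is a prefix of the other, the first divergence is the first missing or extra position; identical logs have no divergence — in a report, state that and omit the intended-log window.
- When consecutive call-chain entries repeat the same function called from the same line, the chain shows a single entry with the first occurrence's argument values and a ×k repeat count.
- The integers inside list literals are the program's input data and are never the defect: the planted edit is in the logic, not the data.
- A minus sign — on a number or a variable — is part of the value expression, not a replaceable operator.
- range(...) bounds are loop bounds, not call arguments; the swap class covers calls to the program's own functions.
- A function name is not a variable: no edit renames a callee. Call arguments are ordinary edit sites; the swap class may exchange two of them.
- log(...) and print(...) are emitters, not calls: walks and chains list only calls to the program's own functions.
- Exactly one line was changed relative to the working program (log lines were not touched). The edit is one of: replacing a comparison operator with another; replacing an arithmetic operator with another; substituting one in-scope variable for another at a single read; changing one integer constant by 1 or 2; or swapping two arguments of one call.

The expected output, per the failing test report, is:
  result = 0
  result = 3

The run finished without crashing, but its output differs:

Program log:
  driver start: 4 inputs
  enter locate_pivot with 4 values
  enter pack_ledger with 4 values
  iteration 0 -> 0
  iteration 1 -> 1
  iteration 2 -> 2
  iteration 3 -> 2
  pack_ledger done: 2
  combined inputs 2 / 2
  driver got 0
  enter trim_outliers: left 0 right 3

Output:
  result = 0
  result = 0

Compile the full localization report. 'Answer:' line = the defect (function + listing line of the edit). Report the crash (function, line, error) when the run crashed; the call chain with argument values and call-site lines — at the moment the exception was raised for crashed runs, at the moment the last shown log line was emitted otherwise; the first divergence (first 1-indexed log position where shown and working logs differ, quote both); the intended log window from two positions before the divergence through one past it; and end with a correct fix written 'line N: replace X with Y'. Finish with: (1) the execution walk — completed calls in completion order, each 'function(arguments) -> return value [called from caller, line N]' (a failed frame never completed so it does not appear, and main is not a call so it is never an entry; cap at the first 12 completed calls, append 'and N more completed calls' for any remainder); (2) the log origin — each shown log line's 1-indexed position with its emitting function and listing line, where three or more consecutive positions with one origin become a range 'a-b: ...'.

Answer: the defect is in clip_value at line 4.
Key observation: The earliest visible damage is log position 10 — 'driver got 0' rather than the intended 'driver got 3'.
Call chain: main -> trim_outliers(0, 3) (called at line 35).
First divergence: at position 10 the run shows 'driver got 0' where the working version logs 'driver got 3'.
Intended log window:
  8: pack_ledger done: 2
  9: combined inputs 2 / 2
  10: driver got 3
  11: enter trim_outliers: left 3 right 3
Execution walk:
  pack_ledger([-3, 4, 10, 5]) -> 2  [called from locate_pivot, line 18]
  clip_value(0, 0) -> 0  [called from clip_value, line 4]
  clip_value(1, 0) -> 0  [called from clip_value, line 4]
  clip_value(2, 0) -> 0  [called from locate_pivot, line 21]
  locate_pivot([-3, 4, 10, 5]) -> 0  [called from main, line 33]
  trim_outliers(0, 3) -> 0  [called from main, line 35]
Log line origins:
  1 — main, line 32
  2 — locate_pivot, line 17
  3 — pack_ledger, line 7
  4-7 — pack_ledger, line 12
  8 — pack_ledger, line 13
  9 — locate_pivot, line 20
  10 — main, line 34
  11 — trim_outliers, line 24
A correct fix: line 4: replace `bound + bound` with `bound + step`.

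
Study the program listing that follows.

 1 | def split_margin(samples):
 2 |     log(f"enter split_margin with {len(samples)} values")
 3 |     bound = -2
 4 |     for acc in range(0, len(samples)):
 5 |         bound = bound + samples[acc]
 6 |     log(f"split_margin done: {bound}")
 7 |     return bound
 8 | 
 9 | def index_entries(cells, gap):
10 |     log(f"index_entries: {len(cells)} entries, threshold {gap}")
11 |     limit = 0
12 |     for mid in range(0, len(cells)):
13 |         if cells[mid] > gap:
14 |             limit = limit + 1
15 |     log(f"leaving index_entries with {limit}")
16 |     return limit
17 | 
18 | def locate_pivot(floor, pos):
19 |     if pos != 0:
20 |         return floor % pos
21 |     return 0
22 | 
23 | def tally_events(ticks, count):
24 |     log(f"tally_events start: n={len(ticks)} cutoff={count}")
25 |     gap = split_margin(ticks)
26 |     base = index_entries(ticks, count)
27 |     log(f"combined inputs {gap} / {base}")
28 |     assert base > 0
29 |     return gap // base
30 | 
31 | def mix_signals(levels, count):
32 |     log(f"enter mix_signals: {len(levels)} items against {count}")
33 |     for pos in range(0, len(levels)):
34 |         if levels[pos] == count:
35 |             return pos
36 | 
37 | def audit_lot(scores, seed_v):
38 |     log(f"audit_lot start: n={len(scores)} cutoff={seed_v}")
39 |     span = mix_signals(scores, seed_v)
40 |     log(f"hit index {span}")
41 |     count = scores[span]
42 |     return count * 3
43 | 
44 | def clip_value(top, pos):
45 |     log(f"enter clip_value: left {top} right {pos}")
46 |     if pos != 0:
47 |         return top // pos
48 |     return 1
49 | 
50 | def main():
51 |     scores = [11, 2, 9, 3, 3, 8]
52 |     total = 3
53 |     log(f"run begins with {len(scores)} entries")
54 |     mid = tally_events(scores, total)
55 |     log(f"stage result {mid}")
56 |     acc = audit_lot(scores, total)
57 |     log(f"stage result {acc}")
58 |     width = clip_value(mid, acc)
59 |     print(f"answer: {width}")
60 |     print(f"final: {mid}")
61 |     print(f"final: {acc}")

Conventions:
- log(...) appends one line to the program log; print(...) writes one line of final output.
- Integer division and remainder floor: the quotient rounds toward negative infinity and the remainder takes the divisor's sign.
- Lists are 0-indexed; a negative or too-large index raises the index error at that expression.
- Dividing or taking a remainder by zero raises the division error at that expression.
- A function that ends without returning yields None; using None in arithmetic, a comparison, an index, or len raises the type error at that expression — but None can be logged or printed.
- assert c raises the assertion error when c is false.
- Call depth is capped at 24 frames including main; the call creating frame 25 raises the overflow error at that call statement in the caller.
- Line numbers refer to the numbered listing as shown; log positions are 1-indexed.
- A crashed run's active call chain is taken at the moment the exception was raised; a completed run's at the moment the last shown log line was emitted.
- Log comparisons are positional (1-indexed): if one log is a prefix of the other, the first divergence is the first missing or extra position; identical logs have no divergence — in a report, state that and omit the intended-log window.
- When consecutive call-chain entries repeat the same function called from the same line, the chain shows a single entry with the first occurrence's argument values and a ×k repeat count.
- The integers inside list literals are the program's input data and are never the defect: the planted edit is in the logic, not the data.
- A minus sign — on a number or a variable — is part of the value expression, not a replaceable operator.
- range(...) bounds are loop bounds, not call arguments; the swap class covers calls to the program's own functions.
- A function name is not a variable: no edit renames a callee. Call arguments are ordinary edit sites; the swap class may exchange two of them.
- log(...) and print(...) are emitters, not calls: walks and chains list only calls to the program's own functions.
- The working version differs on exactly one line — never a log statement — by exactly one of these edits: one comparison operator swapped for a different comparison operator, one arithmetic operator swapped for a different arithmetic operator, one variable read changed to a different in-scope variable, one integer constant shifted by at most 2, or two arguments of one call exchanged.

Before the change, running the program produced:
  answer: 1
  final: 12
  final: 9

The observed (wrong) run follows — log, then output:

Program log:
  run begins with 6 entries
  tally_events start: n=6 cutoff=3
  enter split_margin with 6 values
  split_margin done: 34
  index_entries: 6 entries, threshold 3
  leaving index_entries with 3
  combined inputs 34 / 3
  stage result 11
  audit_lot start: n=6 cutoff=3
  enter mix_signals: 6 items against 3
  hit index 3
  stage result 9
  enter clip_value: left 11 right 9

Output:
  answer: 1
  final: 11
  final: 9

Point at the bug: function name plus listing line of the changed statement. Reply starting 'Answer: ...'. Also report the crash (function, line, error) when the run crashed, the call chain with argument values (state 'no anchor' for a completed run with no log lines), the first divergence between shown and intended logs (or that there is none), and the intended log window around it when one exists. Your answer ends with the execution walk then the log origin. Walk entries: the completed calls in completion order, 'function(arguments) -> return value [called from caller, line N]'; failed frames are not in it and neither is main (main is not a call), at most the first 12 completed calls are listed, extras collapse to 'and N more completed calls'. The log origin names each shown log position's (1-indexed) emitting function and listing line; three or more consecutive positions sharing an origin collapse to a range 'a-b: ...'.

Answer: the defect is in split_margin at line 3.
Key fact: At log position 4 the runs split — shown 'split_margin done: 34', but the working version logs 'split_margin done: 36'.
Call chain: main -> clip_value(11, 9) (called at line 58).
First divergence: position 4 — the shown line 'split_margin done: 34' should read 'split_margin done: 36'.
Intended log window:
  2: tally_events start: n=6 cutoff=3
  3: enter split_margin with 6 values
  4: split_margin done: 36
  5: index_entries: 6 entries, threshold 3
Execution walk:
  split_margin([11, 2, 9, 3, 3, 8]) -> 34  [called from tally_events, line 25]
  index_entries([11, 2, 9, 3, 3, 8], 3) -> 3  [called from tally_events, line 26]
  tally_events([11, 2, 9, 3, 3, 8], 3) -> 11  [called from main, line 54]
  mix_signals([11, 2, 9, 3, 3, 8], 3) -> 3  [called from audit_lot, line 39]
  audit_lot([11, 2, 9, 3, 3, 8], 3) -> 9  [called from main, line 56]
  clip_value(11, 9) -> 1  [called from main, line 58]
Log origins:
  1: logged in main at line 53
  2: logged in tally_events at line 24
  3: logged in split_margin at line 2
  4: logged in split_margin at line 6
  5: logged in index_entries at line 10
  6: logged in index_entries at line 15
  7: logged in tally_events at line 27
  8: logged in main at line 55
  9: logged in audit_lot at line 38
  10: logged in mix_signals at line 32
  11: logged in audit_lot at line 40
  12: logged in main at line 57
  13: logged in clip_value at line 45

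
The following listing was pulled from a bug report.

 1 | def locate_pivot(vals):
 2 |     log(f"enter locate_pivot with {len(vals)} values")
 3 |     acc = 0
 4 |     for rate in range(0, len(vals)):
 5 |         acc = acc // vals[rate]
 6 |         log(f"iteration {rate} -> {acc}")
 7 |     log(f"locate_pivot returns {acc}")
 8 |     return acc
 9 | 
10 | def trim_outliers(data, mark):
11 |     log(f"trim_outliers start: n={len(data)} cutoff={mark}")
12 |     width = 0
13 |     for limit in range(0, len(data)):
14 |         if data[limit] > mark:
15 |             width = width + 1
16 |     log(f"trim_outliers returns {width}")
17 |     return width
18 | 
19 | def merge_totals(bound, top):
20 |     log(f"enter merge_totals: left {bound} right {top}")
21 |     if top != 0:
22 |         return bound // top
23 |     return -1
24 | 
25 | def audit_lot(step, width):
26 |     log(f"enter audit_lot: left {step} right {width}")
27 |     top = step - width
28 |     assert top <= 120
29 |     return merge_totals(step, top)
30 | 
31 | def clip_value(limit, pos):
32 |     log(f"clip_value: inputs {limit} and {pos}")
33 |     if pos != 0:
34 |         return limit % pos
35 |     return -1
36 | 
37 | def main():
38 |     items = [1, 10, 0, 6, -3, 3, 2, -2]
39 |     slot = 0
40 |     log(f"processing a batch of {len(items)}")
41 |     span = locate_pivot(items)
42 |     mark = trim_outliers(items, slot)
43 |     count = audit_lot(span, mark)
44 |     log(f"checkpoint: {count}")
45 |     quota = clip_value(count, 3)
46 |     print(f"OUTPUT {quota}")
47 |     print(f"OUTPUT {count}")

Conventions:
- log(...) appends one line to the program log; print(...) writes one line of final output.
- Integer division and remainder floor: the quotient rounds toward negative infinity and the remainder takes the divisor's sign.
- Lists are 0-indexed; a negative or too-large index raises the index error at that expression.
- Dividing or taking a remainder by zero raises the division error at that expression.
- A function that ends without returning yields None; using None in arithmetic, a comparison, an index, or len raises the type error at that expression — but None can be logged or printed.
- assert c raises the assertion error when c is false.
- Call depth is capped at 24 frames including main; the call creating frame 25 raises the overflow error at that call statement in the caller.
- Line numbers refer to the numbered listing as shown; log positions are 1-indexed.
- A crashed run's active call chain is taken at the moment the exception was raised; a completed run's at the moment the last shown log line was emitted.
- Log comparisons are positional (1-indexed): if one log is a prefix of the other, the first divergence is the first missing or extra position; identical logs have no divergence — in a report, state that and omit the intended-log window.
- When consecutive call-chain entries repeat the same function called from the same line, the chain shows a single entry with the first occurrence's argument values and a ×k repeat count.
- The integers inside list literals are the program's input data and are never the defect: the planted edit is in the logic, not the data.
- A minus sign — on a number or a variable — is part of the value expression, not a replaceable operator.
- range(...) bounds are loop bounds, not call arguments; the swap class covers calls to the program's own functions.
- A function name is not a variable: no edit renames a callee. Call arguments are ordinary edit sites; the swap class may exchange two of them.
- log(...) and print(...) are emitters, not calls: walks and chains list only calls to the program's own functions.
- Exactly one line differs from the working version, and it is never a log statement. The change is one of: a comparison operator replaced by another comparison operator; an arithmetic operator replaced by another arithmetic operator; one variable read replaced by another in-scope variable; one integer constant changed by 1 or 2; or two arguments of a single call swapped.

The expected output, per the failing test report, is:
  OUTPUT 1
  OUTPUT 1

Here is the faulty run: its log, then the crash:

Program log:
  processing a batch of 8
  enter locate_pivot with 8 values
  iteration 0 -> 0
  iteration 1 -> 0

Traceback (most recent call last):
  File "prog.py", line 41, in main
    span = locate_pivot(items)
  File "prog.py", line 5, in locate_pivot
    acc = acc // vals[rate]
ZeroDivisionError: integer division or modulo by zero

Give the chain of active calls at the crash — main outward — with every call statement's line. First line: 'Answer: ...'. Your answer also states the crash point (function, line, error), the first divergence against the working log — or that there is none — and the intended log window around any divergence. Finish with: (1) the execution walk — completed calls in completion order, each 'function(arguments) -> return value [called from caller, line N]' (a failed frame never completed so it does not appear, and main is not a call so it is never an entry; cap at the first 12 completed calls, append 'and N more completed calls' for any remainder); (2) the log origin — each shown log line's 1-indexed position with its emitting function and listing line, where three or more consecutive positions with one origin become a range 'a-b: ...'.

Answer: main -> locate_pivot (called at line 41).
Key fact: At log position 3 the runs split — shown 'iteration 0 -> 0', but the working version logs 'iteration 0 -> 1'.
Crash: locate_pivot, line 5, ZeroDivisionError.
First divergence: position 3 — shown 'iteration 0 -> 0', intended 'iteration 0 -> 1'.
Intended log window:
  1: processing a batch of 8
  2: enter locate_pivot with 8 values
  3: iteration 0 -> 1
  4: iteration 1 -> 11
Execution walk:
  (no call completed)
Origin of each log line:
  1: from main, line 40
  2: from locate_pivot, line 2
  3: from locate_pivot, line 6
  4: from locate_pivot, line 6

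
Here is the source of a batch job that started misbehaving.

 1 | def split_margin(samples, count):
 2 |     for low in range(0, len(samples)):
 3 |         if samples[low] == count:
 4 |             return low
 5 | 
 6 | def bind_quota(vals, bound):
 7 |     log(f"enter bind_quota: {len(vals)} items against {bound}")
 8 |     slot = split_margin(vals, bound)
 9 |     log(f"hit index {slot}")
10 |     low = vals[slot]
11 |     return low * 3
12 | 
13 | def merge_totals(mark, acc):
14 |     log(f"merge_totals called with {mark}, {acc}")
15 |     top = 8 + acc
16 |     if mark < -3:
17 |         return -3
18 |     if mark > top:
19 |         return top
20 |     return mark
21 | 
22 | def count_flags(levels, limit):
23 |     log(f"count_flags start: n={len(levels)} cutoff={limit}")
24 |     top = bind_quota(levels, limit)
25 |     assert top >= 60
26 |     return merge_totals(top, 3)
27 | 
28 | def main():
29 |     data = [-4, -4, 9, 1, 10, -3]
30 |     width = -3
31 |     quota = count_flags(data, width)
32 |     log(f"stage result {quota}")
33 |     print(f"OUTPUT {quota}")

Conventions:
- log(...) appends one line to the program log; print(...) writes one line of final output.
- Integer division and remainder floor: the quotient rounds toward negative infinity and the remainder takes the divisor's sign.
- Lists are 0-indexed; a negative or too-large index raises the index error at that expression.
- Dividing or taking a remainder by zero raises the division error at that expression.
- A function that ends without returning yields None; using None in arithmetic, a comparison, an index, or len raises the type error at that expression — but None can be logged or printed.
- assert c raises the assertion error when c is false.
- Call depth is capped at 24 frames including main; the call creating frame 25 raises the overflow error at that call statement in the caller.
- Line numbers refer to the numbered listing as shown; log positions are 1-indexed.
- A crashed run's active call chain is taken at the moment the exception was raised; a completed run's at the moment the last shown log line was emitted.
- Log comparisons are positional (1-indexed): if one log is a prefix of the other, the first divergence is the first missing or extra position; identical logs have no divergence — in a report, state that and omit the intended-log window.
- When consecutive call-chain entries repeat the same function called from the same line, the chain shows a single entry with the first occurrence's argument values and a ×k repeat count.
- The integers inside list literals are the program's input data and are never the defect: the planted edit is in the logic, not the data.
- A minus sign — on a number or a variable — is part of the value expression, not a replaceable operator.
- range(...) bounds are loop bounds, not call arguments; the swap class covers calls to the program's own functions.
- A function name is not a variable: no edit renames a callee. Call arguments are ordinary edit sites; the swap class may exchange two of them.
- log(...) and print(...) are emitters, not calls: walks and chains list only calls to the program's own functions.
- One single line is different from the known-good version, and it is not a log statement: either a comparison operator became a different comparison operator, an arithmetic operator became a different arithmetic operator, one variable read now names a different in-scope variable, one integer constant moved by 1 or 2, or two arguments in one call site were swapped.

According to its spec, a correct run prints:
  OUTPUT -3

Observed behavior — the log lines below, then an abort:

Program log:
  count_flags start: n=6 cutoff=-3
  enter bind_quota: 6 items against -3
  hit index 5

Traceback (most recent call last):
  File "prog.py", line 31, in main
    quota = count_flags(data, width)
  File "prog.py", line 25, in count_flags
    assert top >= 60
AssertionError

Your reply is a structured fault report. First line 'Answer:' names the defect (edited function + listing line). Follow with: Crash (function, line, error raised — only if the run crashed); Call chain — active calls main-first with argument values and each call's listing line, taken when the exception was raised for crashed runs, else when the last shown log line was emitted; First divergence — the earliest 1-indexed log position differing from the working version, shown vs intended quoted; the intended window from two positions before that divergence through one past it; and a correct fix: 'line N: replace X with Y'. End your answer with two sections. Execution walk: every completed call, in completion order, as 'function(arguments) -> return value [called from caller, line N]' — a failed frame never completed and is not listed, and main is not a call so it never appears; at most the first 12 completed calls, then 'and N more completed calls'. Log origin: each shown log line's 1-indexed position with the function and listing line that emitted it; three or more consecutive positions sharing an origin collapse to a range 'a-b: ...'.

Answer: the defect is in count_flags at line 25.
Key observation: After 3 matching log lines the faulty run goes silent, while the working version continues with 'merge_totals called with -9, 3'.
Crash: count_flags, line 25, AssertionError.
Call chain: main -> count_flags([-4, -4, 9, 1, 10, -3], -3) (called at line 31).
First divergence: position 4; the shown log stops at 3 lines while the working version next logs 'merge_totals called with -9, 3'.
Intended log window:
  2: enter bind_quota: 6 items against -3
  3: hit index 5
  4: merge_totals called with -9, 3
  5: stage result -3
Execution walk:
  split_margin([-4, -4, 9, 1, 10, -3], -3) -> 5  [called from bind_quota, line 8]
  bind_quota([-4, -4, 9, 1, 10, -3], -3) -> -9  [called from count_flags, line 24]
Origin of each log line:
  1: emitted by count_flags (line 23)
  2: emitted by bind_quota (line 7)
  3: emitted by bind_quota (line 9)
A correct fix: line 25: replace `>=` with `<=`.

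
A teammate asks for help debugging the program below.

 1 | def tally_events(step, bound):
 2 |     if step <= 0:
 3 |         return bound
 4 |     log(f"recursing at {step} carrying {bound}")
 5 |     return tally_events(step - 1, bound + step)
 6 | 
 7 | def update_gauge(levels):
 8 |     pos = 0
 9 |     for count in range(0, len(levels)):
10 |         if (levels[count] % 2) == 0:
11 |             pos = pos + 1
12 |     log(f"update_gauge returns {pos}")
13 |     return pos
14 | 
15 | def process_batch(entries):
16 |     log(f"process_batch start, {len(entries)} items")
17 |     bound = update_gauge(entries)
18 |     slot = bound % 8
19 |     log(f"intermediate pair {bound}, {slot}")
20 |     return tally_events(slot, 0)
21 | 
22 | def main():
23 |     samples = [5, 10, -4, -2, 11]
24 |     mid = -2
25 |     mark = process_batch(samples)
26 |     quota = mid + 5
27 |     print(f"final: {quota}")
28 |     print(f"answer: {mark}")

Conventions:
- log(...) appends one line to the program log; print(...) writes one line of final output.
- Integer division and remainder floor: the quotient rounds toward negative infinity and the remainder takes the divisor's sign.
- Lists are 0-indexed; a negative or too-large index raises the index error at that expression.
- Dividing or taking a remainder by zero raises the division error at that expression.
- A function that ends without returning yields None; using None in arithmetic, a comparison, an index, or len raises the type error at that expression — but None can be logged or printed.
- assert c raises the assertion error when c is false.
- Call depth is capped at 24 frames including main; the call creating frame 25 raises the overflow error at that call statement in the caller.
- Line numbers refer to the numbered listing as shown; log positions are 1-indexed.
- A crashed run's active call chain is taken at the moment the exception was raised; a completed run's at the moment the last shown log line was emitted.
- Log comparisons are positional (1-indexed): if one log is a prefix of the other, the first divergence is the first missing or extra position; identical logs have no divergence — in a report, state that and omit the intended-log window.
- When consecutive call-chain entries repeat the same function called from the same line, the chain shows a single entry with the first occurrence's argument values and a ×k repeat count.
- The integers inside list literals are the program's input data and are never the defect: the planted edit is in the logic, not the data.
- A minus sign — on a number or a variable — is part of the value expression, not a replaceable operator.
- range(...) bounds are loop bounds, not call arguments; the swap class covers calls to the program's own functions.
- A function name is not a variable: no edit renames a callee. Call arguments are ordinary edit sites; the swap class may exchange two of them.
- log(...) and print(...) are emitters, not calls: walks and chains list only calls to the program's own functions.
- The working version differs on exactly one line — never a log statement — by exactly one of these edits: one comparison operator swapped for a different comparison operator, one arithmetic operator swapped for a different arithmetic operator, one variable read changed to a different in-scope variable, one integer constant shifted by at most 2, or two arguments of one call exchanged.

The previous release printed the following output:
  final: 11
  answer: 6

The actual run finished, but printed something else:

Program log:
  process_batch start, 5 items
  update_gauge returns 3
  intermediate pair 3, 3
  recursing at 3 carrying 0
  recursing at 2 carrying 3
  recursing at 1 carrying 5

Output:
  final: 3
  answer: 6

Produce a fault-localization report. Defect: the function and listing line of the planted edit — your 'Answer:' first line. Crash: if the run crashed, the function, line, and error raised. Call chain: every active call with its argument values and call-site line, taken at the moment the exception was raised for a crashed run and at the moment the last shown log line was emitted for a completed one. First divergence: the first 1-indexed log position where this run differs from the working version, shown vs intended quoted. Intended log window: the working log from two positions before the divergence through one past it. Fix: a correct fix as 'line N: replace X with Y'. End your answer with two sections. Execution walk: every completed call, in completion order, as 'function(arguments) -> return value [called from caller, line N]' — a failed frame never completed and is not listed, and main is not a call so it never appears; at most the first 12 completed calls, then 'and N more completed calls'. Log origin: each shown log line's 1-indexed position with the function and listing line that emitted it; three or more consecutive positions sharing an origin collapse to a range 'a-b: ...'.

Answer: the defect is in main at line 26.
Core observation: The two runs log identically and part ways only at the printed values.
Call chain: main -> process_batch([5, 10, -4, -2, 11]) (called at line 25) -> tally_events(3, 0) (called at line 20) -> tally_events(2, 3) (called at line 5) ×2.
First divergence: there is none — every log position agrees.
Execution walk:
  update_gauge([5, 10, -4, -2, 11]) -> 3  [called from process_batch, line 17]
  tally_events(0, 6) -> 6  [called from tally_events, line 5]
  tally_events(1, 5) -> 6  [called from tally_events, line 5]
  tally_events(2, 3) -> 6  [called from tally_events, line 5]
  tally_events(3, 0) -> 6  [called from process_batch, line 20]
  process_batch([5, 10, -4, -2, 11]) -> 6  [called from main, line 25]
Origin of each log line:
  1: emitted by process_batch (line 16)
  2: emitted by update_gauge (line 12)
  3: emitted by process_batch (line 19)
  4-6: emitted by tally_events (line 4)
A correct fix: line 26: replace `mid` with `mark`.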